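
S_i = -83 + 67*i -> [-83, -16, 51, 118, 185]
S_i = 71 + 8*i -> [71, 79, 87, 95, 103]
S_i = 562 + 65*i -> [562, 627, 692, 757, 822]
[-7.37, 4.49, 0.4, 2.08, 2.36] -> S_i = Random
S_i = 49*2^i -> [49, 98, 196, 392, 784]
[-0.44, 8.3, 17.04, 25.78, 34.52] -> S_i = -0.44 + 8.74*i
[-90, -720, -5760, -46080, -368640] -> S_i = -90*8^i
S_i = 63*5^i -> [63, 315, 1575, 7875, 39375]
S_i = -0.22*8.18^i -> [-0.22, -1.8, -14.72, -120.42, -985.0]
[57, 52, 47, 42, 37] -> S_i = 57 + -5*i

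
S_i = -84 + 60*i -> [-84, -24, 36, 96, 156]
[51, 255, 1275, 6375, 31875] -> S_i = 51*5^i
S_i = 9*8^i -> [9, 72, 576, 4608, 36864]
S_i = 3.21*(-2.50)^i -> [3.21, -8.02, 20.06, -50.16, 125.39]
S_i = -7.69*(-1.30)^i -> [-7.69, 10.0, -13.0, 16.89, -21.96]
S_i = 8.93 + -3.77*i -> [8.93, 5.16, 1.39, -2.38, -6.15]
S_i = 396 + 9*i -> [396, 405, 414, 423, 432]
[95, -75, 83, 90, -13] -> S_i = Random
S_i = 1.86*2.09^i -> [1.86, 3.89, 8.12, 16.98, 35.49]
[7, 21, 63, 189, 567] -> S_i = 7*3^i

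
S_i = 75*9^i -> [75, 675, 6075, 54675, 492075]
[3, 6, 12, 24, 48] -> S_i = 3*2^i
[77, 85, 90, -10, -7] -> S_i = Random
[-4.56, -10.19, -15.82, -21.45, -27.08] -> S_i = -4.56 + -5.63*i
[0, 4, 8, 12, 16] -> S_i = 0 + 4*i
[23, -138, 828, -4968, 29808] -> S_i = 23*-6^i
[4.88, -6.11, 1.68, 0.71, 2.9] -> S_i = Random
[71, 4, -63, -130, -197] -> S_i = 71 + -67*i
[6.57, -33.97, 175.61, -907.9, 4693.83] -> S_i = 6.57*(-5.17)^i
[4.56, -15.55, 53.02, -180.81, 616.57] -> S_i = 4.56*(-3.41)^i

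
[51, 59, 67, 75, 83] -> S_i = 51 + 8*i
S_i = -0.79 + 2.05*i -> [-0.79, 1.26, 3.31, 5.36, 7.41]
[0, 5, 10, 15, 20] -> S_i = 0 + 5*i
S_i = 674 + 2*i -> [674, 676, 678, 680, 682]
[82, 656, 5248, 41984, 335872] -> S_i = 82*8^i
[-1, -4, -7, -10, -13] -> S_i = -1 + -3*i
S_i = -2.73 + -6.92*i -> [-2.73, -9.65, -16.57, -23.49, -30.41]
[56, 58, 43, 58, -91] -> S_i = Random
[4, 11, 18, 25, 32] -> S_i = 4 + 7*i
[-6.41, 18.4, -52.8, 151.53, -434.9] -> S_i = -6.41*(-2.87)^i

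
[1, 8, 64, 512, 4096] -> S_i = 1*8^i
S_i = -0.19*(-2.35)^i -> [-0.19, 0.45, -1.05, 2.47, -5.79]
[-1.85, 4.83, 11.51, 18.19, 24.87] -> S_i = -1.85 + 6.68*i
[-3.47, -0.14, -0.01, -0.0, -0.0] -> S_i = -3.47*0.04^i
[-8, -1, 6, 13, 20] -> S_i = -8 + 7*i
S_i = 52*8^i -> [52, 416, 3328, 26624, 212992]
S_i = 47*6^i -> [47, 282, 1692, 10152, 60912]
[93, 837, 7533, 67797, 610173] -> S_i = 93*9^i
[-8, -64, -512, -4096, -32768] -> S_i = -8*8^i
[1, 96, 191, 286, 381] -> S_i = 1 + 95*i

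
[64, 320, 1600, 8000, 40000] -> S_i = 64*5^i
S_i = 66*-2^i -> [66, -132, 264, -528, 1056]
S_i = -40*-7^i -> [-40, 280, -1960, 13720, -96040]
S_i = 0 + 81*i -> [0, 81, 162, 243, 324]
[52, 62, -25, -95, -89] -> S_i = Random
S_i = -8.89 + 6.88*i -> [-8.89, -2.01, 4.87, 11.75, 18.63]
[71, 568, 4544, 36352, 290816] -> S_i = 71*8^i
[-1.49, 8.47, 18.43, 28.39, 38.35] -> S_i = -1.49 + 9.96*i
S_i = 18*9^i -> [18, 162, 1458, 13122, 118098]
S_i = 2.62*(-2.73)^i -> [2.62, -7.15, 19.53, -53.31, 145.53]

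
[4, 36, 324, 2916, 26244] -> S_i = 4*9^i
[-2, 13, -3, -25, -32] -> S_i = Random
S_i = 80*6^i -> [80, 480, 2880, 17280, 103680]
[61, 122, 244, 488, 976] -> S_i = 61*2^i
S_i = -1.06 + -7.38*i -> [-1.06, -8.44, -15.82, -23.2, -30.58]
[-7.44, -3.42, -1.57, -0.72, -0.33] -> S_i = -7.44*0.46^i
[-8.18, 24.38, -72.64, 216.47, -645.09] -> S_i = -8.18*(-2.98)^i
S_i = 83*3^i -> [83, 249, 747, 2241, 6723]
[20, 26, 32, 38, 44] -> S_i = 20 + 6*i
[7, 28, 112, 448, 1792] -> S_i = 7*4^i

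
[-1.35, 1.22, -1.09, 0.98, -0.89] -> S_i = -1.35*(-0.90)^i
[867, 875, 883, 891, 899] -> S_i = 867 + 8*i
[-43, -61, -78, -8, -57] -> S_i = Random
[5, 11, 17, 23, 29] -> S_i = 5 + 6*i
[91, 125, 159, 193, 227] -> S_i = 91 + 34*i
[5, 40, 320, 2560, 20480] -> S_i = 5*8^i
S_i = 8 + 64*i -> [8, 72, 136, 200, 264]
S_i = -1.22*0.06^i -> [-1.22, -0.07, -0.0, -0.0, -0.0]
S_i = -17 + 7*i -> [-17, -10, -3, 4, 11]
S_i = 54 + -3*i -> [54, 51, 48, 45, 42]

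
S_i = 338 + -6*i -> [338, 332, 326, 320, 314]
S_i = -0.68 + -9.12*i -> [-0.68, -9.8, -18.92, -28.04, -37.16]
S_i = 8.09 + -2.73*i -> [8.09, 5.36, 2.63, -0.1, -2.83]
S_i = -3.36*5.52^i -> [-3.36, -18.55, -102.38, -565.14, -3119.58]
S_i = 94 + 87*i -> [94, 181, 268, 355, 442]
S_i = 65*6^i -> [65, 390, 2340, 14040, 84240]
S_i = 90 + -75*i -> [90, 15, -60, -135, -210]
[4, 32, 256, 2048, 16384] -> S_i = 4*8^i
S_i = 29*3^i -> [29, 87, 261, 783, 2349]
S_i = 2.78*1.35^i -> [2.78, 3.75, 5.07, 6.84, 9.23]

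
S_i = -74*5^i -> [-74, -370, -1850, -9250, -46250]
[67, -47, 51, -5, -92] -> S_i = Random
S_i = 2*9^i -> [2, 18, 162, 1458, 13122]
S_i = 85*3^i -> [85, 255, 765, 2295, 6885]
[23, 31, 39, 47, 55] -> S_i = 23 + 8*i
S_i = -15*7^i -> [-15, -105, -735, -5145, -36015]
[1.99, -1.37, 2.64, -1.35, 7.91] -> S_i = Random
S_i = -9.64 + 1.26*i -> [-9.64, -8.38, -7.12, -5.86, -4.6]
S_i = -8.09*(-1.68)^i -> [-8.09, 13.59, -22.83, 38.36, -64.44]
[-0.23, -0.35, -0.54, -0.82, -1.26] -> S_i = -0.23*1.53^i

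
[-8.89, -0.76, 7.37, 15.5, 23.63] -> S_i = -8.89 + 8.13*i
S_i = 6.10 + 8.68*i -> [6.1, 14.78, 23.46, 32.14, 40.82]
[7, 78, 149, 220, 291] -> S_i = 7 + 71*i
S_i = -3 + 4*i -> [-3, 1, 5, 9, 13]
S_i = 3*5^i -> [3, 15, 75, 375, 1875]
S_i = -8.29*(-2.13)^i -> [-8.29, 17.66, -37.61, 80.11, -170.64]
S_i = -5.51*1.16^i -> [-5.51, -6.39, -7.41, -8.6, -9.98]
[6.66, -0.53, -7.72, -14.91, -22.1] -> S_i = 6.66 + -7.19*i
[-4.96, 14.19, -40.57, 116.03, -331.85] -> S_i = -4.96*(-2.86)^i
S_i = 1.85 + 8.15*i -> [1.85, 10.0, 18.15, 26.3, 34.45]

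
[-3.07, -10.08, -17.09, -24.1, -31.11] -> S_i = -3.07 + -7.01*i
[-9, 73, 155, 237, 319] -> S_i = -9 + 82*i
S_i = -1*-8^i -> [-1, 8, -64, 512, -4096]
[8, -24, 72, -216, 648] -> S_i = 8*-3^i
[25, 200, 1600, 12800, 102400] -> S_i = 25*8^i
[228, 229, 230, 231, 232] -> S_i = 228 + 1*i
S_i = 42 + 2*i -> [42, 44, 46, 48, 50]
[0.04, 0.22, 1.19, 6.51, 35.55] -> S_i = 0.04*5.46^i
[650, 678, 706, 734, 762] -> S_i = 650 + 28*i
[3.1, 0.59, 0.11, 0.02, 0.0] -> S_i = 3.10*0.19^i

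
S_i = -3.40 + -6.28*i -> [-3.4, -9.68, -15.96, -22.24, -28.52]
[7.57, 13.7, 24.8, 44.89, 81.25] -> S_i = 7.57*1.81^i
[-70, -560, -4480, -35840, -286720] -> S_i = -70*8^i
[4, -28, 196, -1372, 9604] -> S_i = 4*-7^i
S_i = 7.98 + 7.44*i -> [7.98, 15.42, 22.86, 30.3, 37.74]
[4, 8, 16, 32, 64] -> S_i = 4*2^i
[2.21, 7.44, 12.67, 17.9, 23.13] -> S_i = 2.21 + 5.23*i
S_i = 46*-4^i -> [46, -184, 736, -2944, 11776]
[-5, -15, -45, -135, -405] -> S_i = -5*3^i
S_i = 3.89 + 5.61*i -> [3.89, 9.5, 15.11, 20.72, 26.33]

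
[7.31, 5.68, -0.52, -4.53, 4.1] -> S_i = Random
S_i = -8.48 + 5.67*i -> [-8.48, -2.81, 2.86, 8.53, 14.2]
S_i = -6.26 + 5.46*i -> [-6.26, -0.8, 4.66, 10.12, 15.58]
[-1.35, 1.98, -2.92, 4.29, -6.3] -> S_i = -1.35*(-1.47)^i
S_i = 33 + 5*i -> [33, 38, 43, 48, 53]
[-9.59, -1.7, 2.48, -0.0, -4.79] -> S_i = Random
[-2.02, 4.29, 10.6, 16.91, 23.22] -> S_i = -2.02 + 6.31*i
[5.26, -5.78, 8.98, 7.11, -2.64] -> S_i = Random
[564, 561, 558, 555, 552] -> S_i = 564 + -3*i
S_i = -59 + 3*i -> [-59, -56, -53, -50, -47]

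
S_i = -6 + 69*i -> [-6, 63, 132, 201, 270]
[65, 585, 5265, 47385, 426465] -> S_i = 65*9^i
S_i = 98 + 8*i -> [98, 106, 114, 122, 130]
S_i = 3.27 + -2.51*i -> [3.27, 0.76, -1.75, -4.26, -6.77]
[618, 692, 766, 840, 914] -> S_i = 618 + 74*i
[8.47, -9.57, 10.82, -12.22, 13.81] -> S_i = 8.47*(-1.13)^i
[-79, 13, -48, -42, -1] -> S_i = Random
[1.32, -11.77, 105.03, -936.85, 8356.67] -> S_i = 1.32*(-8.92)^i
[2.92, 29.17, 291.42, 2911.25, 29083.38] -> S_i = 2.92*9.99^i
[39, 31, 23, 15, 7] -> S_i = 39 + -8*i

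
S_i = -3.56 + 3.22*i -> [-3.56, -0.34, 2.88, 6.1, 9.32]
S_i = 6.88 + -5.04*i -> [6.88, 1.84, -3.2, -8.24, -13.28]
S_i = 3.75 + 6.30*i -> [3.75, 10.05, 16.35, 22.65, 28.95]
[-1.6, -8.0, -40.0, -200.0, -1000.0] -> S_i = -1.60*5.00^i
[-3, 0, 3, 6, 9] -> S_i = -3 + 3*i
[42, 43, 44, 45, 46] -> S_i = 42 + 1*i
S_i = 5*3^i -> [5, 15, 45, 135, 405]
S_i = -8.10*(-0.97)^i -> [-8.1, 7.86, -7.62, 7.39, -7.17]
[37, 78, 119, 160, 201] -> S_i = 37 + 41*i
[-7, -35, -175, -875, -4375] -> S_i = -7*5^i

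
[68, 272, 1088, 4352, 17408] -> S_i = 68*4^i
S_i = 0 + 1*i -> [0, 1, 2, 3, 4]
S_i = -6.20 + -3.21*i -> [-6.2, -9.41, -12.62, -15.83, -19.04]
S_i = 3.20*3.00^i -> [3.2, 9.6, 28.8, 86.4, 259.2]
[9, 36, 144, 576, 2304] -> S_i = 9*4^i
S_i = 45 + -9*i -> [45, 36, 27, 18, 9]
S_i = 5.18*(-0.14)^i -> [5.18, -0.73, 0.1, -0.01, 0.0]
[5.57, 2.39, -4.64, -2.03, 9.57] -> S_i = Random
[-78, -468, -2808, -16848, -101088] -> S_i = -78*6^i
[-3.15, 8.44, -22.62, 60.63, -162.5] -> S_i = -3.15*(-2.68)^i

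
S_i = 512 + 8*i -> [512, 520, 528, 536, 544]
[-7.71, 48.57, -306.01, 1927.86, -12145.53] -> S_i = -7.71*(-6.30)^i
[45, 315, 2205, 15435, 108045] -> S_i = 45*7^i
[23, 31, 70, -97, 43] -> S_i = Random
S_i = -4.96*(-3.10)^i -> [-4.96, 15.38, -47.67, 147.76, -458.07]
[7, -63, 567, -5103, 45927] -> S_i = 7*-9^i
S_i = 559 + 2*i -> [559, 561, 563, 565, 567]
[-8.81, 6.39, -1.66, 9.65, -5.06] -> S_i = Random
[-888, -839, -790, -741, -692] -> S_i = -888 + 49*i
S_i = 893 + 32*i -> [893, 925, 957, 989, 1021]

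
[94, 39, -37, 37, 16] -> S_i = Random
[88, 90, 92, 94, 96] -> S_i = 88 + 2*i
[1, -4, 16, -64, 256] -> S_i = 1*-4^i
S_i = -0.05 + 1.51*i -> [-0.05, 1.46, 2.97, 4.48, 5.99]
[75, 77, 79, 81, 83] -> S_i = 75 + 2*i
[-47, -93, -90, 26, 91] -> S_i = Random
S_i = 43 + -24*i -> [43, 19, -5, -29, -53]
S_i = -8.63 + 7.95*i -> [-8.63, -0.68, 7.27, 15.22, 23.17]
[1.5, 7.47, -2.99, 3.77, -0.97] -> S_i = Random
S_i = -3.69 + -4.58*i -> [-3.69, -8.27, -12.85, -17.43, -22.01]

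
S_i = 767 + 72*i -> [767, 839, 911, 983, 1055]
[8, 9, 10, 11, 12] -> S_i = 8 + 1*i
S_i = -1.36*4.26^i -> [-1.36, -5.79, -24.68, -105.14, -447.9]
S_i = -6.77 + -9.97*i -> [-6.77, -16.74, -26.71, -36.68, -46.65]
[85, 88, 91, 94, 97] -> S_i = 85 + 3*i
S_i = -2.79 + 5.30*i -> [-2.79, 2.51, 7.81, 13.11, 18.41]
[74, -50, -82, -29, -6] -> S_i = Random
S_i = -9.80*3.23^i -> [-9.8, -31.65, -102.24, -330.24, -1066.68]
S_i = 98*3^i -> [98, 294, 882, 2646, 7938]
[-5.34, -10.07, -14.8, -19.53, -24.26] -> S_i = -5.34 + -4.73*i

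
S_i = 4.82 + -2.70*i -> [4.82, 2.12, -0.58, -3.28, -5.98]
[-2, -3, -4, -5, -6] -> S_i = -2 + -1*i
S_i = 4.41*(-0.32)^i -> [4.41, -1.41, 0.45, -0.14, 0.05]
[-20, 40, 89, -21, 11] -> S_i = Random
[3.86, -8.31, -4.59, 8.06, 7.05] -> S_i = Random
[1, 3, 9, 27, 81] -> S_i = 1*3^i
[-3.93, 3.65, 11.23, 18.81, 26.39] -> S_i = -3.93 + 7.58*i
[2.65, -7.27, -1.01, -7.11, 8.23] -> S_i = Random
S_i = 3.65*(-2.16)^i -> [3.65, -7.88, 17.03, -36.78, 79.45]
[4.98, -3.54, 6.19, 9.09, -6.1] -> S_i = Random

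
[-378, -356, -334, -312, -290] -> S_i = -378 + 22*i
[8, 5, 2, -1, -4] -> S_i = 8 + -3*i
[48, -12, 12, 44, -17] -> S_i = Random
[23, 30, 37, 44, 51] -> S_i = 23 + 7*i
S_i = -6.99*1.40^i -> [-6.99, -9.79, -13.7, -19.18, -26.85]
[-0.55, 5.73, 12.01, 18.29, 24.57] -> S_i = -0.55 + 6.28*i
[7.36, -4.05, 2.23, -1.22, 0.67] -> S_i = 7.36*(-0.55)^i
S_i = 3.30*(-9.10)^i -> [3.3, -30.03, 273.27, -2486.78, 22629.74]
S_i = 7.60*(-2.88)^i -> [7.6, -21.89, 63.04, -181.55, 522.86]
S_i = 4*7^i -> [4, 28, 196, 1372, 9604]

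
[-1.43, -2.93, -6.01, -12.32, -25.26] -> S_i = -1.43*2.05^i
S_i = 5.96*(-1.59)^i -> [5.96, -9.48, 15.07, -23.96, 38.09]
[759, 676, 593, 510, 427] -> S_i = 759 + -83*i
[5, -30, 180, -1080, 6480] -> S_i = 5*-6^i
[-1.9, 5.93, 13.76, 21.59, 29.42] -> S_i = -1.90 + 7.83*i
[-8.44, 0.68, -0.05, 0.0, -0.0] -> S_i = -8.44*(-0.08)^i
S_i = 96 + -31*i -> [96, 65, 34, 3, -28]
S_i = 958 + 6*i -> [958, 964, 970, 976, 982]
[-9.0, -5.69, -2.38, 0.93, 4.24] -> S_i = -9.00 + 3.31*i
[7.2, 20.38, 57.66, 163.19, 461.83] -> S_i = 7.20*2.83^i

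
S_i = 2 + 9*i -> [2, 11, 20, 29, 38]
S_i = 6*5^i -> [6, 30, 150, 750, 3750]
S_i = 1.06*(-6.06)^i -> [1.06, -6.42, 38.93, -235.9, 1429.54]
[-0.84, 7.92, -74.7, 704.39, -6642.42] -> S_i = -0.84*(-9.43)^i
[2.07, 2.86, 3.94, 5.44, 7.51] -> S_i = 2.07*1.38^i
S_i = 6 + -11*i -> [6, -5, -16, -27, -38]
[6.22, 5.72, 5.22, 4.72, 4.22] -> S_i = 6.22 + -0.50*i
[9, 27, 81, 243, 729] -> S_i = 9*3^i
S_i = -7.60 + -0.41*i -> [-7.6, -8.01, -8.42, -8.83, -9.24]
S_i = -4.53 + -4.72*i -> [-4.53, -9.25, -13.97, -18.69, -23.41]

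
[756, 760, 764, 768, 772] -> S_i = 756 + 4*i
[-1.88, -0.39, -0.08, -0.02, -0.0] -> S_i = -1.88*0.21^i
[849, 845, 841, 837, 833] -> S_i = 849 + -4*i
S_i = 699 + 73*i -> [699, 772, 845, 918, 991]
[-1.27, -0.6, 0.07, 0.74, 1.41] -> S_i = -1.27 + 0.67*i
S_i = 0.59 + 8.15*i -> [0.59, 8.74, 16.89, 25.04, 33.19]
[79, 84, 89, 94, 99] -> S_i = 79 + 5*i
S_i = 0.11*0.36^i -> [0.11, 0.04, 0.01, 0.01, 0.0]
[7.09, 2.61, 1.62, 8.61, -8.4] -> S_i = Random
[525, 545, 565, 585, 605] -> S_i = 525 + 20*i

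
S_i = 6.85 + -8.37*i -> [6.85, -1.52, -9.89, -18.26, -26.63]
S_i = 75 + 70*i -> [75, 145, 215, 285, 355]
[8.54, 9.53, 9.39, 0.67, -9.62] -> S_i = Random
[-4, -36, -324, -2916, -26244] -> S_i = -4*9^i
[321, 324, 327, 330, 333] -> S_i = 321 + 3*i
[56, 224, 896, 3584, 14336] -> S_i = 56*4^i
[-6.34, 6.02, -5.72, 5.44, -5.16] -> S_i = -6.34*(-0.95)^i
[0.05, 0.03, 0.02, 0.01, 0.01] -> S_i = 0.05*0.62^i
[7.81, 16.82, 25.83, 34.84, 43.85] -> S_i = 7.81 + 9.01*i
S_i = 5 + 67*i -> [5, 72, 139, 206, 273]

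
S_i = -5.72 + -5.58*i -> [-5.72, -11.3, -16.88, -22.46, -28.04]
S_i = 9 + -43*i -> [9, -34, -77, -120, -163]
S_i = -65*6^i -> [-65, -390, -2340, -14040, -84240]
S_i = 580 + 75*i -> [580, 655, 730, 805, 880]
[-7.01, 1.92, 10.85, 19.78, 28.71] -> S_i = -7.01 + 8.93*i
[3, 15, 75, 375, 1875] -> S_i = 3*5^i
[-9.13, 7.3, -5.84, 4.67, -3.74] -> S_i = -9.13*(-0.80)^i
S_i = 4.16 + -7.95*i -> [4.16, -3.79, -11.74, -19.69, -27.64]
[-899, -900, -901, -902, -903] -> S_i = -899 + -1*i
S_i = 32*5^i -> [32, 160, 800, 4000, 20000]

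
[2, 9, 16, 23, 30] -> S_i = 2 + 7*i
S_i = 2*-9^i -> [2, -18, 162, -1458, 13122]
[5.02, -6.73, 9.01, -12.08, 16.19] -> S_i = 5.02*(-1.34)^i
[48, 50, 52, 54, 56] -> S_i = 48 + 2*i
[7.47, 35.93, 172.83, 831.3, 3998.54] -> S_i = 7.47*4.81^i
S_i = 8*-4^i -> [8, -32, 128, -512, 2048]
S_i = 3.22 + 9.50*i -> [3.22, 12.72, 22.22, 31.72, 41.22]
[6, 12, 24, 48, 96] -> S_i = 6*2^i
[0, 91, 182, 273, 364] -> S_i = 0 + 91*i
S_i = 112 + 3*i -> [112, 115, 118, 121, 124]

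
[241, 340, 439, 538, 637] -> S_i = 241 + 99*i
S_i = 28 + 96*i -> [28, 124, 220, 316, 412]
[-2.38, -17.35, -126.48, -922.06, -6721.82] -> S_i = -2.38*7.29^i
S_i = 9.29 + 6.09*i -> [9.29, 15.38, 21.47, 27.56, 33.65]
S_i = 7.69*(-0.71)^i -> [7.69, -5.46, 3.88, -2.75, 1.95]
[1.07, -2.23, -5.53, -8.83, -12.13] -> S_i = 1.07 + -3.30*i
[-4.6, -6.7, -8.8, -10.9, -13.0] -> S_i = -4.60 + -2.10*i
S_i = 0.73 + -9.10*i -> [0.73, -8.37, -17.47, -26.57, -35.67]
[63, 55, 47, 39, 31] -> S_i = 63 + -8*i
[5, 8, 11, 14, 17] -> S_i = 5 + 3*i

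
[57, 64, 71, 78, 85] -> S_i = 57 + 7*i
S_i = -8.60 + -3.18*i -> [-8.6, -11.78, -14.96, -18.14, -21.32]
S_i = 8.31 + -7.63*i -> [8.31, 0.68, -6.95, -14.58, -22.21]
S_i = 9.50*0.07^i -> [9.5, 0.66, 0.05, 0.0, 0.0]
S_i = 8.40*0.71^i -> [8.4, 5.96, 4.23, 3.01, 2.13]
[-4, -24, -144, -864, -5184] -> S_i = -4*6^i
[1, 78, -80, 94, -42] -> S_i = Random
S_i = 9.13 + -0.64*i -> [9.13, 8.49, 7.85, 7.21, 6.57]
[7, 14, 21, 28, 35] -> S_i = 7 + 7*i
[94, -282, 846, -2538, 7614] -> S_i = 94*-3^i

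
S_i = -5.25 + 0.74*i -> [-5.25, -4.51, -3.77, -3.03, -2.29]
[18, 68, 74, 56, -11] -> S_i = Random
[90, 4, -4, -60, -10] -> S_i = Random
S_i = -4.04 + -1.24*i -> [-4.04, -5.28, -6.52, -7.76, -9.0]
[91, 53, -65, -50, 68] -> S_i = Random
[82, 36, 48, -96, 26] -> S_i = Random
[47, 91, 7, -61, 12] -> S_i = Random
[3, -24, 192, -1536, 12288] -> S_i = 3*-8^i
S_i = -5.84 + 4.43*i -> [-5.84, -1.41, 3.02, 7.45, 11.88]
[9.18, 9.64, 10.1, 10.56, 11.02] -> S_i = 9.18 + 0.46*i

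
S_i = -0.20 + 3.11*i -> [-0.2, 2.91, 6.02, 9.13, 12.24]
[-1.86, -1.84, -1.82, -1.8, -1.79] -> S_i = -1.86*0.99^i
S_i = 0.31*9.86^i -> [0.31, 3.06, 30.14, 297.16, 2930.01]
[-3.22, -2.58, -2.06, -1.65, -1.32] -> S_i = -3.22*0.80^i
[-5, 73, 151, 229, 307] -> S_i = -5 + 78*i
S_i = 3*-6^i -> [3, -18, 108, -648, 3888]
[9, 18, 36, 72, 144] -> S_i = 9*2^i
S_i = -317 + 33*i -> [-317, -284, -251, -218, -185]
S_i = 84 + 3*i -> [84, 87, 90, 93, 96]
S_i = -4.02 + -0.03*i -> [-4.02, -4.05, -4.08, -4.11, -4.14]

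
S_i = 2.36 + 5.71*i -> [2.36, 8.07, 13.78, 19.49, 25.2]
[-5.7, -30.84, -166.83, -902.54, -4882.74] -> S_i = -5.70*5.41^i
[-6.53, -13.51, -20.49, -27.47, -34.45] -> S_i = -6.53 + -6.98*i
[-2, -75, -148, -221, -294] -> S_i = -2 + -73*i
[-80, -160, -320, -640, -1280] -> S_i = -80*2^i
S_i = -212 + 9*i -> [-212, -203, -194, -185, -176]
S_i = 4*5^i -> [4, 20, 100, 500, 2500]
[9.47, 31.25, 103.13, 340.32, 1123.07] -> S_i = 9.47*3.30^i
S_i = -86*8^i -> [-86, -688, -5504, -44032, -352256]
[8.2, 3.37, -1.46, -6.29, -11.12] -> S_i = 8.20 + -4.83*i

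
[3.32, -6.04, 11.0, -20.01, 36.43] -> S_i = 3.32*(-1.82)^i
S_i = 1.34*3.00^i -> [1.34, 4.02, 12.06, 36.18, 108.54]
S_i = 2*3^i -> [2, 6, 18, 54, 162]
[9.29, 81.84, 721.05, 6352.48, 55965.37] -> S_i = 9.29*8.81^i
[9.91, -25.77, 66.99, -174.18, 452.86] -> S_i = 9.91*(-2.60)^i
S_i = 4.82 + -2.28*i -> [4.82, 2.54, 0.26, -2.02, -4.3]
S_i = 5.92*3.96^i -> [5.92, 23.44, 92.84, 367.63, 1455.8]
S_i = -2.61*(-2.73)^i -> [-2.61, 7.13, -19.45, 53.1, -144.97]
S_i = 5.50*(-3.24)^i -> [5.5, -17.82, 57.74, -187.07, 606.1]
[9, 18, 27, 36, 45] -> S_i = 9 + 9*i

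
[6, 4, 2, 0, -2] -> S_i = 6 + -2*i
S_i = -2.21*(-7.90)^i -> [-2.21, 17.46, -137.93, 1089.62, -8607.97]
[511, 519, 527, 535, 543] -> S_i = 511 + 8*i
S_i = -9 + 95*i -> [-9, 86, 181, 276, 371]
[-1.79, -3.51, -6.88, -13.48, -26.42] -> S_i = -1.79*1.96^i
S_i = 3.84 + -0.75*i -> [3.84, 3.09, 2.34, 1.59, 0.84]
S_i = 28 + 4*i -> [28, 32, 36, 40, 44]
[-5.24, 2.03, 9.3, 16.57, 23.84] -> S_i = -5.24 + 7.27*i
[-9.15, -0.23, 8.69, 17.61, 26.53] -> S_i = -9.15 + 8.92*i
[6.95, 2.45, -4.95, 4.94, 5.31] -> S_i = Random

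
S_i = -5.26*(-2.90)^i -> [-5.26, 15.25, -44.24, 128.29, -372.03]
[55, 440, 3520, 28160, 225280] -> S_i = 55*8^i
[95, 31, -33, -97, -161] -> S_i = 95 + -64*i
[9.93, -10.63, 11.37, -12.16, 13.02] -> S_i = 9.93*(-1.07)^i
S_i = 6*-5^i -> [6, -30, 150, -750, 3750]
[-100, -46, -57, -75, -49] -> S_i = Random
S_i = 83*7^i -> [83, 581, 4067, 28469, 199283]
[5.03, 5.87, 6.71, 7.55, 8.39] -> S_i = 5.03 + 0.84*i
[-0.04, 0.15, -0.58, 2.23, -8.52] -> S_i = -0.04*(-3.82)^i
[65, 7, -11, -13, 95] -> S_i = Random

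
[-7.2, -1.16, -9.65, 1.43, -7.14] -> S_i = Random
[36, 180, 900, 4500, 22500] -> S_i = 36*5^i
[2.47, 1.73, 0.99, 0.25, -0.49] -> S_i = 2.47 + -0.74*i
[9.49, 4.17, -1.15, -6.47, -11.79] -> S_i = 9.49 + -5.32*i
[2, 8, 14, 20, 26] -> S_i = 2 + 6*i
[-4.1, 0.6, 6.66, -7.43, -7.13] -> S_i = Random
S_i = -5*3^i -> [-5, -15, -45, -135, -405]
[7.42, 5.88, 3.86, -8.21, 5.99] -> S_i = Random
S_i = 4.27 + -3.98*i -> [4.27, 0.29, -3.69, -7.67, -11.65]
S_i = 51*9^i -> [51, 459, 4131, 37179, 334611]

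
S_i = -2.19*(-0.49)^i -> [-2.19, 1.07, -0.53, 0.26, -0.13]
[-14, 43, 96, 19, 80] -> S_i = Random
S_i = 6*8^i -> [6, 48, 384, 3072, 24576]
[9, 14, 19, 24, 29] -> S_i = 9 + 5*i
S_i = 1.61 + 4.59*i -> [1.61, 6.2, 10.79, 15.38, 19.97]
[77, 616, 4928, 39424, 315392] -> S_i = 77*8^i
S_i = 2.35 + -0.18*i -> [2.35, 2.17, 1.99, 1.81, 1.63]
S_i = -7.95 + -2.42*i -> [-7.95, -10.37, -12.79, -15.21, -17.63]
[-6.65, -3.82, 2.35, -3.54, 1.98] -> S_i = Random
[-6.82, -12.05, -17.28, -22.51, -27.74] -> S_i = -6.82 + -5.23*i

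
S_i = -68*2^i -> [-68, -136, -272, -544, -1088]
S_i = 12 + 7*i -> [12, 19, 26, 33, 40]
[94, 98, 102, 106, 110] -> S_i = 94 + 4*i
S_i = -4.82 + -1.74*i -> [-4.82, -6.56, -8.3, -10.04, -11.78]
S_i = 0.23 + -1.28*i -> [0.23, -1.05, -2.33, -3.61, -4.89]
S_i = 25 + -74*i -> [25, -49, -123, -197, -271]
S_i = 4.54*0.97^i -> [4.54, 4.4, 4.27, 4.14, 4.02]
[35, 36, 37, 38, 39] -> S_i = 35 + 1*i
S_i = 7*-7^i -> [7, -49, 343, -2401, 16807]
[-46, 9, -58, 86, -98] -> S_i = Random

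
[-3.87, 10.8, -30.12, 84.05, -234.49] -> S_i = -3.87*(-2.79)^i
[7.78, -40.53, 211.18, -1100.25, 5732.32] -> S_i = 7.78*(-5.21)^i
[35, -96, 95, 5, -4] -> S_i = Random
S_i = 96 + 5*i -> [96, 101, 106, 111, 116]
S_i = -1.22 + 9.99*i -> [-1.22, 8.77, 18.76, 28.75, 38.74]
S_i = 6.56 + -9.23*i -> [6.56, -2.67, -11.9, -21.13, -30.36]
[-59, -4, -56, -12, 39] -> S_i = Random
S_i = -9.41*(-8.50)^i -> [-9.41, 79.98, -679.87, 5778.92, -49120.79]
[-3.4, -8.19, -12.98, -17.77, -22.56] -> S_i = -3.40 + -4.79*i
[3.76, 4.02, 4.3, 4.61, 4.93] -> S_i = 3.76*1.07^i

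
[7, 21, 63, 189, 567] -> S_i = 7*3^i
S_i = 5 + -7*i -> [5, -2, -9, -16, -23]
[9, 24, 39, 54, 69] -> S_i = 9 + 15*i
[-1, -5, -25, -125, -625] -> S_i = -1*5^i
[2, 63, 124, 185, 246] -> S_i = 2 + 61*i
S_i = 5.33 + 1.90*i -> [5.33, 7.23, 9.13, 11.03, 12.93]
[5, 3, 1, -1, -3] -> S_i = 5 + -2*i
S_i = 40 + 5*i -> [40, 45, 50, 55, 60]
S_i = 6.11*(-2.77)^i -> [6.11, -16.92, 46.88, -129.86, 359.72]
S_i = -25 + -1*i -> [-25, -26, -27, -28, -29]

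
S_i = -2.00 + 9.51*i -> [-2.0, 7.51, 17.02, 26.53, 36.04]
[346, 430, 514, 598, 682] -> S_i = 346 + 84*i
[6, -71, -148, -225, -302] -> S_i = 6 + -77*i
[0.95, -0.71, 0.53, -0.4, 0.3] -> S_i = 0.95*(-0.75)^i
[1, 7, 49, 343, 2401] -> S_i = 1*7^i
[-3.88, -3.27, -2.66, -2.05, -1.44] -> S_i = -3.88 + 0.61*i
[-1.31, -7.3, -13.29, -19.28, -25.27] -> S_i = -1.31 + -5.99*i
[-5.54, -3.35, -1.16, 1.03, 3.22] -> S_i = -5.54 + 2.19*i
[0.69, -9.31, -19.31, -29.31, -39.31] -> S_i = 0.69 + -10.00*i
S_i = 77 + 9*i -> [77, 86, 95, 104, 113]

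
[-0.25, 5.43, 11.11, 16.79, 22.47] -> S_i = -0.25 + 5.68*i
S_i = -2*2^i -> [-2, -4, -8, -16, -32]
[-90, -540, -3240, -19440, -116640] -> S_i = -90*6^i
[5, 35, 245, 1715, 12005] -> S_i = 5*7^i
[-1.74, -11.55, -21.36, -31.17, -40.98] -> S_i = -1.74 + -9.81*i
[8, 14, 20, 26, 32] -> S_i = 8 + 6*i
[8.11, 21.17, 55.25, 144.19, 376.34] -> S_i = 8.11*2.61^i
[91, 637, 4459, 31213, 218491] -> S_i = 91*7^i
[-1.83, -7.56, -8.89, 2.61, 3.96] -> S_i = Random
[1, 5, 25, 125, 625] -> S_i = 1*5^i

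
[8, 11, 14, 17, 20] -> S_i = 8 + 3*i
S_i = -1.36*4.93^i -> [-1.36, -6.7, -33.05, -162.96, -803.39]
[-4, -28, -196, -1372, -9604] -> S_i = -4*7^i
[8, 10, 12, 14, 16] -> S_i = 8 + 2*i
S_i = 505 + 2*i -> [505, 507, 509, 511, 513]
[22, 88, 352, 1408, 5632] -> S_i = 22*4^i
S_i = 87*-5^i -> [87, -435, 2175, -10875, 54375]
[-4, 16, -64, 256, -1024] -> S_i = -4*-4^i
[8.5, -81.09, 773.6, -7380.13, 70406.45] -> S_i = 8.50*(-9.54)^i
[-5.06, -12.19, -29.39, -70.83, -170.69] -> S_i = -5.06*2.41^i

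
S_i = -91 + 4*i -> [-91, -87, -83, -79, -75]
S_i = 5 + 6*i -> [5, 11, 17, 23, 29]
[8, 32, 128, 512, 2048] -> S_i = 8*4^i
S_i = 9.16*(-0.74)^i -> [9.16, -6.78, 5.02, -3.71, 2.75]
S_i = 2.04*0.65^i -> [2.04, 1.33, 0.86, 0.56, 0.36]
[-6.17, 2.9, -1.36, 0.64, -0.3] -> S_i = -6.17*(-0.47)^i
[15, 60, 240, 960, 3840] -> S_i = 15*4^i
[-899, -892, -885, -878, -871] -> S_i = -899 + 7*i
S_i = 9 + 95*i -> [9, 104, 199, 294, 389]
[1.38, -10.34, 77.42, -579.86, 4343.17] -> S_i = 1.38*(-7.49)^i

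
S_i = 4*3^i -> [4, 12, 36, 108, 324]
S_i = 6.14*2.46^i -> [6.14, 15.1, 37.16, 91.41, 224.86]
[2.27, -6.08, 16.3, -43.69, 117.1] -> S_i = 2.27*(-2.68)^i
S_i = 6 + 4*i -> [6, 10, 14, 18, 22]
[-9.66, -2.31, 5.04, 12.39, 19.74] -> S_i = -9.66 + 7.35*i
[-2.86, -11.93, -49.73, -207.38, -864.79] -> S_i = -2.86*4.17^i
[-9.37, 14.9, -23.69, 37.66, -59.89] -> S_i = -9.37*(-1.59)^i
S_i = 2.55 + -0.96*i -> [2.55, 1.59, 0.63, -0.33, -1.29]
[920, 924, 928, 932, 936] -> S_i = 920 + 4*i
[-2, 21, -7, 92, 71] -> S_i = Random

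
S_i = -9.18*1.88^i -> [-9.18, -17.26, -32.45, -61.0, -114.68]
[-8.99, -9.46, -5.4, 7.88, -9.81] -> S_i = Random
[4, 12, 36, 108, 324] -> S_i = 4*3^i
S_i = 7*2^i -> [7, 14, 28, 56, 112]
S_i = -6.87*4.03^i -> [-6.87, -27.69, -111.57, -449.65, -1812.08]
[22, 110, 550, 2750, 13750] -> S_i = 22*5^i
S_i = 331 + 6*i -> [331, 337, 343, 349, 355]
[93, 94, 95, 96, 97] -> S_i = 93 + 1*i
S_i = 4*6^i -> [4, 24, 144, 864, 5184]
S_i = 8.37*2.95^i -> [8.37, 24.69, 72.84, 214.88, 633.89]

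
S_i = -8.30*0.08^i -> [-8.3, -0.66, -0.05, -0.0, -0.0]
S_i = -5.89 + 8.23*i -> [-5.89, 2.34, 10.57, 18.8, 27.03]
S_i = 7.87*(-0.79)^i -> [7.87, -6.22, 4.91, -3.88, 3.07]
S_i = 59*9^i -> [59, 531, 4779, 43011, 387099]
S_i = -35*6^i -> [-35, -210, -1260, -7560, -45360]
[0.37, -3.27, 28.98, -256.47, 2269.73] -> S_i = 0.37*(-8.85)^i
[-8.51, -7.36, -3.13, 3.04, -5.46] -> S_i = Random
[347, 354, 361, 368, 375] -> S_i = 347 + 7*i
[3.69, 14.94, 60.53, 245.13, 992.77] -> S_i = 3.69*4.05^i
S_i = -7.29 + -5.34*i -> [-7.29, -12.63, -17.97, -23.31, -28.65]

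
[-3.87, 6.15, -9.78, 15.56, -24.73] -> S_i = -3.87*(-1.59)^i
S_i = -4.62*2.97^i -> [-4.62, -13.72, -40.75, -121.04, -359.47]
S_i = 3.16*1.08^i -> [3.16, 3.41, 3.69, 3.98, 4.3]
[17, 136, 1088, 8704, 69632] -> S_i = 17*8^i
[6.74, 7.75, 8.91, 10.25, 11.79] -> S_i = 6.74*1.15^i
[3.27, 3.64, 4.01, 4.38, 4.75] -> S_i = 3.27 + 0.37*i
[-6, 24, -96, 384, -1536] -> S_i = -6*-4^i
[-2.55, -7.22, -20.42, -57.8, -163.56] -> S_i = -2.55*2.83^i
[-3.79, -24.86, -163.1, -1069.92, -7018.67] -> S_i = -3.79*6.56^i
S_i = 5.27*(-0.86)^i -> [5.27, -4.53, 3.9, -3.35, 2.88]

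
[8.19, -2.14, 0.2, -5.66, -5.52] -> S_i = Random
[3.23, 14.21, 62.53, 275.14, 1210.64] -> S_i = 3.23*4.40^i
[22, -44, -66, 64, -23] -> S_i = Random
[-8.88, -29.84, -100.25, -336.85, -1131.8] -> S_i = -8.88*3.36^i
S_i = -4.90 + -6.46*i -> [-4.9, -11.36, -17.82, -24.28, -30.74]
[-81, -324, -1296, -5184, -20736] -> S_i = -81*4^i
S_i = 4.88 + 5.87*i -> [4.88, 10.75, 16.62, 22.49, 28.36]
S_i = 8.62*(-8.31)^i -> [8.62, -71.63, 595.26, -4946.64, 41106.58]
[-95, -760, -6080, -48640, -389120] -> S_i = -95*8^i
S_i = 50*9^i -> [50, 450, 4050, 36450, 328050]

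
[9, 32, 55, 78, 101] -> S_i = 9 + 23*i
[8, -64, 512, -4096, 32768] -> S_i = 8*-8^i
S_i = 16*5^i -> [16, 80, 400, 2000, 10000]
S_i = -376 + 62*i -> [-376, -314, -252, -190, -128]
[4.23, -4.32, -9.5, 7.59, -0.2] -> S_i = Random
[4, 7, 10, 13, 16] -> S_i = 4 + 3*i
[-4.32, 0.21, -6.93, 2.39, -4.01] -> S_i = Random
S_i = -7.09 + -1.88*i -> [-7.09, -8.97, -10.85, -12.73, -14.61]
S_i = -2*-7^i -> [-2, 14, -98, 686, -4802]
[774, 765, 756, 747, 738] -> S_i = 774 + -9*i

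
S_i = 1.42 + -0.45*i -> [1.42, 0.97, 0.52, 0.07, -0.38]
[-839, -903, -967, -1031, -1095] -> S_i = -839 + -64*i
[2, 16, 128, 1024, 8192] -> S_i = 2*8^i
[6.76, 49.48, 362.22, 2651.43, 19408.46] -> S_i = 6.76*7.32^i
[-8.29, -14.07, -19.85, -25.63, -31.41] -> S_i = -8.29 + -5.78*i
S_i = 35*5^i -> [35, 175, 875, 4375, 21875]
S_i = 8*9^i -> [8, 72, 648, 5832, 52488]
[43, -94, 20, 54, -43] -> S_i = Random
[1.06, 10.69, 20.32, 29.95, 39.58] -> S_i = 1.06 + 9.63*i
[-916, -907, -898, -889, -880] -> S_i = -916 + 9*i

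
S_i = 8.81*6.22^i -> [8.81, 54.8, 340.84, 2120.05, 13186.74]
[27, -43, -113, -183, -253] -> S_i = 27 + -70*i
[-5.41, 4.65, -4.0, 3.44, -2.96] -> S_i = -5.41*(-0.86)^i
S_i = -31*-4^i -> [-31, 124, -496, 1984, -7936]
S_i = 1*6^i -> [1, 6, 36, 216, 1296]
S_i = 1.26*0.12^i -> [1.26, 0.15, 0.02, 0.0, 0.0]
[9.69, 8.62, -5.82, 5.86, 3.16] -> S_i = Random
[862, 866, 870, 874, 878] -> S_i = 862 + 4*i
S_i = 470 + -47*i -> [470, 423, 376, 329, 282]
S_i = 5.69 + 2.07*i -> [5.69, 7.76, 9.83, 11.9, 13.97]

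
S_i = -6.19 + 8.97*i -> [-6.19, 2.78, 11.75, 20.72, 29.69]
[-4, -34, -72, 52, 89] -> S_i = Random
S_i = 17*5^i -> [17, 85, 425, 2125, 10625]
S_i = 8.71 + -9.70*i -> [8.71, -0.99, -10.69, -20.39, -30.09]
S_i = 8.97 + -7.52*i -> [8.97, 1.45, -6.07, -13.59, -21.11]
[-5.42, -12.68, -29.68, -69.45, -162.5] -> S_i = -5.42*2.34^i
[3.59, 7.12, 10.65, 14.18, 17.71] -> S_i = 3.59 + 3.53*i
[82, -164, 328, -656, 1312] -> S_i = 82*-2^i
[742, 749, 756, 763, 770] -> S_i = 742 + 7*i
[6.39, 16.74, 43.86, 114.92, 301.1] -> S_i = 6.39*2.62^i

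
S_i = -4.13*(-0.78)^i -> [-4.13, 3.22, -2.51, 1.96, -1.53]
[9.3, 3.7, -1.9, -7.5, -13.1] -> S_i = 9.30 + -5.60*i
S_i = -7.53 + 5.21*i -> [-7.53, -2.32, 2.89, 8.1, 13.31]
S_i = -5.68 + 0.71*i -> [-5.68, -4.97, -4.26, -3.55, -2.84]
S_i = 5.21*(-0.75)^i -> [5.21, -3.91, 2.93, -2.2, 1.65]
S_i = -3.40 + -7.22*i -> [-3.4, -10.62, -17.84, -25.06, -32.28]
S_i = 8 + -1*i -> [8, 7, 6, 5, 4]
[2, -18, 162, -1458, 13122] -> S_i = 2*-9^i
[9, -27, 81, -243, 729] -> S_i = 9*-3^i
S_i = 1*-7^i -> [1, -7, 49, -343, 2401]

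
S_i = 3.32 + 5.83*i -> [3.32, 9.15, 14.98, 20.81, 26.64]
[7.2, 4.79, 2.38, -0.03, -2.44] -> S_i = 7.20 + -2.41*i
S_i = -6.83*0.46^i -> [-6.83, -3.14, -1.45, -0.66, -0.31]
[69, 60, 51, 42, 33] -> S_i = 69 + -9*i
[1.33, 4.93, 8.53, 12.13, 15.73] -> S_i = 1.33 + 3.60*i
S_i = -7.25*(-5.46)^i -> [-7.25, 39.58, -216.13, 1180.09, -6443.3]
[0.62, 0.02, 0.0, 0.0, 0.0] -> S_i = 0.62*0.04^i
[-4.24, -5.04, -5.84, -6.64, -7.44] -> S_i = -4.24 + -0.80*i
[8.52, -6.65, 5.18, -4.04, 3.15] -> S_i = 8.52*(-0.78)^i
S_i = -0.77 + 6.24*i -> [-0.77, 5.47, 11.71, 17.95, 24.19]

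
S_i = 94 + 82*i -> [94, 176, 258, 340, 422]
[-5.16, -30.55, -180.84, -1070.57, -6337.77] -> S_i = -5.16*5.92^i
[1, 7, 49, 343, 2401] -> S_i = 1*7^i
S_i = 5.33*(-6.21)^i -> [5.33, -33.1, 205.55, -1276.44, 7926.72]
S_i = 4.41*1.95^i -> [4.41, 8.6, 16.77, 32.7, 63.76]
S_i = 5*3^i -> [5, 15, 45, 135, 405]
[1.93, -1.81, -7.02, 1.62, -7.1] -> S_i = Random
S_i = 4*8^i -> [4, 32, 256, 2048, 16384]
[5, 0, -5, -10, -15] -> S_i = 5 + -5*i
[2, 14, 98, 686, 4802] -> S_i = 2*7^i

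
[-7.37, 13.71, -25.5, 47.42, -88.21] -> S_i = -7.37*(-1.86)^i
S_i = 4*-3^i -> [4, -12, 36, -108, 324]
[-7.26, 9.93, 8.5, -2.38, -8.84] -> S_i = Random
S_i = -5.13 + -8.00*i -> [-5.13, -13.13, -21.13, -29.13, -37.13]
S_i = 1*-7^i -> [1, -7, 49, -343, 2401]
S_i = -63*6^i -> [-63, -378, -2268, -13608, -81648]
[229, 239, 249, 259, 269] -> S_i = 229 + 10*i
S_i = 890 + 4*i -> [890, 894, 898, 902, 906]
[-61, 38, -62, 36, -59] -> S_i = Random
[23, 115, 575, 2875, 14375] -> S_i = 23*5^i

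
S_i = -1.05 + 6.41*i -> [-1.05, 5.36, 11.77, 18.18, 24.59]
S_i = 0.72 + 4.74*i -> [0.72, 5.46, 10.2, 14.94, 19.68]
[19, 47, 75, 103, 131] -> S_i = 19 + 28*i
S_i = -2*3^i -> [-2, -6, -18, -54, -162]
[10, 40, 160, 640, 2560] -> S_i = 10*4^i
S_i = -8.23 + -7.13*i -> [-8.23, -15.36, -22.49, -29.62, -36.75]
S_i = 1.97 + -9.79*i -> [1.97, -7.82, -17.61, -27.4, -37.19]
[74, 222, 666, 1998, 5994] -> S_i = 74*3^i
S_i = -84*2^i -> [-84, -168, -336, -672, -1344]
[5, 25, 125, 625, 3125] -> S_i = 5*5^i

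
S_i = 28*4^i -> [28, 112, 448, 1792, 7168]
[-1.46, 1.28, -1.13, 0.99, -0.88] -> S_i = -1.46*(-0.88)^i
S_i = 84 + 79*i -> [84, 163, 242, 321, 400]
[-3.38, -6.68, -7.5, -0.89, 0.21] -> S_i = Random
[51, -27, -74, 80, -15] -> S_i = Random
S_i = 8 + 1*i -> [8, 9, 10, 11, 12]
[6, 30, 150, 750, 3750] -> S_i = 6*5^i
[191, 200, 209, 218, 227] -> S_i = 191 + 9*i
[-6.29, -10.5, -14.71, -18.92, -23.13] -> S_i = -6.29 + -4.21*i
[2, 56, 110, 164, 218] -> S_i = 2 + 54*i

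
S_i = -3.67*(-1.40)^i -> [-3.67, 5.14, -7.19, 10.07, -14.1]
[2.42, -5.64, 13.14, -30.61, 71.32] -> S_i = 2.42*(-2.33)^i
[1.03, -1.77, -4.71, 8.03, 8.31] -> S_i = Random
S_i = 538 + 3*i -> [538, 541, 544, 547, 550]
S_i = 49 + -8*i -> [49, 41, 33, 25, 17]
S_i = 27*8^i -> [27, 216, 1728, 13824, 110592]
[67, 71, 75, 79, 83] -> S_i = 67 + 4*i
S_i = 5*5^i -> [5, 25, 125, 625, 3125]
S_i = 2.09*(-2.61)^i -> [2.09, -5.45, 14.24, -37.16, 96.99]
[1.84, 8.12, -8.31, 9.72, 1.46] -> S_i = Random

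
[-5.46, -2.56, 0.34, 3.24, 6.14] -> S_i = -5.46 + 2.90*i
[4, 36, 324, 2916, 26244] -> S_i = 4*9^i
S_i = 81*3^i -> [81, 243, 729, 2187, 6561]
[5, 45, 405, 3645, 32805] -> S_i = 5*9^i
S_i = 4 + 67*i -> [4, 71, 138, 205, 272]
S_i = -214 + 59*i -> [-214, -155, -96, -37, 22]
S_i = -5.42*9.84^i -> [-5.42, -53.33, -524.79, -5163.98, -50813.57]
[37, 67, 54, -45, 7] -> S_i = Random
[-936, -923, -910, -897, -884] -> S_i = -936 + 13*i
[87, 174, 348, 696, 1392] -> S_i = 87*2^i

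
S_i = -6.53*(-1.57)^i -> [-6.53, 10.25, -16.1, 25.27, -39.67]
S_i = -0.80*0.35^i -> [-0.8, -0.28, -0.1, -0.03, -0.01]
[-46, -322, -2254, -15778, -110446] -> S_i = -46*7^i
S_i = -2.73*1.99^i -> [-2.73, -5.43, -10.81, -21.51, -42.81]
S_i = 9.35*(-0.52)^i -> [9.35, -4.86, 2.53, -1.31, 0.68]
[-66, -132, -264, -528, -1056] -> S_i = -66*2^i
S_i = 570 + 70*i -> [570, 640, 710, 780, 850]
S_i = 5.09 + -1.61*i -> [5.09, 3.48, 1.87, 0.26, -1.35]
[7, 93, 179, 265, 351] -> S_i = 7 + 86*i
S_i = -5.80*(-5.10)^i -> [-5.8, 29.58, -150.86, 769.38, -3923.82]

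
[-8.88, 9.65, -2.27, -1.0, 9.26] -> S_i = Random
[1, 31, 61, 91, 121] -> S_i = 1 + 30*i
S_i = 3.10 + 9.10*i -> [3.1, 12.2, 21.3, 30.4, 39.5]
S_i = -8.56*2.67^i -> [-8.56, -22.86, -61.02, -162.93, -435.03]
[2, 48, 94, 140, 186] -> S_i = 2 + 46*i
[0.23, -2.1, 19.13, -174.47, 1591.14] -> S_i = 0.23*(-9.12)^i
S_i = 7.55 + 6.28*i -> [7.55, 13.83, 20.11, 26.39, 32.67]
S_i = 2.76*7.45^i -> [2.76, 20.56, 153.19, 1141.24, 8502.26]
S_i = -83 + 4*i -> [-83, -79, -75, -71, -67]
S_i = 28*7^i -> [28, 196, 1372, 9604, 67228]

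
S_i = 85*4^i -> [85, 340, 1360, 5440, 21760]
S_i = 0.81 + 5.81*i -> [0.81, 6.62, 12.43, 18.24, 24.05]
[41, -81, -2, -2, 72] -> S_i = Random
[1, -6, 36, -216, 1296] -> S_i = 1*-6^i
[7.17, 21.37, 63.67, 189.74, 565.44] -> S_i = 7.17*2.98^i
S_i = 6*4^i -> [6, 24, 96, 384, 1536]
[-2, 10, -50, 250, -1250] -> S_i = -2*-5^i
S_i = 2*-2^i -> [2, -4, 8, -16, 32]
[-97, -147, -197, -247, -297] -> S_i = -97 + -50*i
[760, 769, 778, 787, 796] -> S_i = 760 + 9*i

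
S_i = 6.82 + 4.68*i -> [6.82, 11.5, 16.18, 20.86, 25.54]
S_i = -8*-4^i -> [-8, 32, -128, 512, -2048]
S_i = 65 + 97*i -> [65, 162, 259, 356, 453]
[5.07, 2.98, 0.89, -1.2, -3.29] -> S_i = 5.07 + -2.09*i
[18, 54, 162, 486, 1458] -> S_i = 18*3^i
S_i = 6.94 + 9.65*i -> [6.94, 16.59, 26.24, 35.89, 45.54]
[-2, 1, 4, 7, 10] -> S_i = -2 + 3*i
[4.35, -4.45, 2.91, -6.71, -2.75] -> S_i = Random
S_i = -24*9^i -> [-24, -216, -1944, -17496, -157464]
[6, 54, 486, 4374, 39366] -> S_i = 6*9^i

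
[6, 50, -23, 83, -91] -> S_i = Random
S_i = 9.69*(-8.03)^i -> [9.69, -77.81, 624.82, -5017.3, 40288.95]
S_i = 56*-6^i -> [56, -336, 2016, -12096, 72576]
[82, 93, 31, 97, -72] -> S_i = Random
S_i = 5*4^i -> [5, 20, 80, 320, 1280]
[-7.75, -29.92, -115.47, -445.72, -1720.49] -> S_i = -7.75*3.86^i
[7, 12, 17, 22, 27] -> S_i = 7 + 5*i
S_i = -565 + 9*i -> [-565, -556, -547, -538, -529]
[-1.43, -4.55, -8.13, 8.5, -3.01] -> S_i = Random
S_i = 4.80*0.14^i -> [4.8, 0.67, 0.09, 0.01, 0.0]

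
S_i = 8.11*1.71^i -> [8.11, 13.87, 23.71, 40.55, 69.34]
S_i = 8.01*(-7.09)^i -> [8.01, -56.79, 402.65, -2854.77, 20240.32]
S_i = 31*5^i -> [31, 155, 775, 3875, 19375]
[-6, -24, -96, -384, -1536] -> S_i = -6*4^i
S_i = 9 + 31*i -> [9, 40, 71, 102, 133]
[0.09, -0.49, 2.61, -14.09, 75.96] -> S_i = 0.09*(-5.39)^i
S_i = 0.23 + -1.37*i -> [0.23, -1.14, -2.51, -3.88, -5.25]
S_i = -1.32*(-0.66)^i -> [-1.32, 0.87, -0.57, 0.38, -0.25]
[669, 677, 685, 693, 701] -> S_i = 669 + 8*i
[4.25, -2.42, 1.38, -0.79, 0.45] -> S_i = 4.25*(-0.57)^i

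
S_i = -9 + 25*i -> [-9, 16, 41, 66, 91]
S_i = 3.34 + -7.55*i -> [3.34, -4.21, -11.76, -19.31, -26.86]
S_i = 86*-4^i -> [86, -344, 1376, -5504, 22016]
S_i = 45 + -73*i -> [45, -28, -101, -174, -247]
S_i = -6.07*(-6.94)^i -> [-6.07, 42.13, -292.35, 2028.93, -14080.78]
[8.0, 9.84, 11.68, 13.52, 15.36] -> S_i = 8.00 + 1.84*i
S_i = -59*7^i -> [-59, -413, -2891, -20237, -141659]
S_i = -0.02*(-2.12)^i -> [-0.02, 0.04, -0.09, 0.19, -0.4]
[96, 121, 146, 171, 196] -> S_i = 96 + 25*i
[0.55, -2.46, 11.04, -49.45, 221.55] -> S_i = 0.55*(-4.48)^i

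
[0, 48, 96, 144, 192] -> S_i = 0 + 48*i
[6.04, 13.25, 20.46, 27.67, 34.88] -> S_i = 6.04 + 7.21*i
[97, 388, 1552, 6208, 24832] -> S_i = 97*4^i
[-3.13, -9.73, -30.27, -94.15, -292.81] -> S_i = -3.13*3.11^i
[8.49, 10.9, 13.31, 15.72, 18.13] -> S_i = 8.49 + 2.41*i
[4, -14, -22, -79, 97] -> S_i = Random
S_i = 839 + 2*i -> [839, 841, 843, 845, 847]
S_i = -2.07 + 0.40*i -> [-2.07, -1.67, -1.27, -0.87, -0.47]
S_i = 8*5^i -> [8, 40, 200, 1000, 5000]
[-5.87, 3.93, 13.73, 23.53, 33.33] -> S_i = -5.87 + 9.80*i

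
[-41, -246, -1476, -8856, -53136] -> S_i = -41*6^i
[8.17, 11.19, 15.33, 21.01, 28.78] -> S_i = 8.17*1.37^i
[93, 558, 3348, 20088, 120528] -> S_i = 93*6^i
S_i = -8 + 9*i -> [-8, 1, 10, 19, 28]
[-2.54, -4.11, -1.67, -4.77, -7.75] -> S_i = Random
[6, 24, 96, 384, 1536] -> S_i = 6*4^i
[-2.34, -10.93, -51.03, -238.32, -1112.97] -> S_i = -2.34*4.67^i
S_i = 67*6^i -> [67, 402, 2412, 14472, 86832]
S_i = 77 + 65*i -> [77, 142, 207, 272, 337]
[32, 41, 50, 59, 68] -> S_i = 32 + 9*i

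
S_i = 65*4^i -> [65, 260, 1040, 4160, 16640]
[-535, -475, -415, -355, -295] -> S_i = -535 + 60*i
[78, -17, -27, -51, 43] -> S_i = Random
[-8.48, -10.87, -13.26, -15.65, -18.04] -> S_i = -8.48 + -2.39*i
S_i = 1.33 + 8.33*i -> [1.33, 9.66, 17.99, 26.32, 34.65]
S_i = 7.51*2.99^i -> [7.51, 22.45, 67.14, 200.75, 600.24]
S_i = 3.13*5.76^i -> [3.13, 18.03, 103.85, 598.15, 3445.36]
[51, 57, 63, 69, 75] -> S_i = 51 + 6*i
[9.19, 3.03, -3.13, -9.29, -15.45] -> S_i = 9.19 + -6.16*i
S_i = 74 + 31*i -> [74, 105, 136, 167, 198]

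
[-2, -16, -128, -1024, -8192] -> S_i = -2*8^i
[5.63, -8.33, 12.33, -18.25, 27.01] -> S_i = 5.63*(-1.48)^i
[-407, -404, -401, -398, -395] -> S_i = -407 + 3*i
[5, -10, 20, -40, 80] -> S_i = 5*-2^i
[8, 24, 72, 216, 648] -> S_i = 8*3^i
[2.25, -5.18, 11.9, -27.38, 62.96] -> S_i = 2.25*(-2.30)^i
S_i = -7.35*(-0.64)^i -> [-7.35, 4.7, -3.01, 1.93, -1.23]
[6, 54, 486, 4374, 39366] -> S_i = 6*9^i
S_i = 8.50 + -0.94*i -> [8.5, 7.56, 6.62, 5.68, 4.74]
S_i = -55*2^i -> [-55, -110, -220, -440, -880]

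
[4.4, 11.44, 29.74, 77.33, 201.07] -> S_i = 4.40*2.60^i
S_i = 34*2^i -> [34, 68, 136, 272, 544]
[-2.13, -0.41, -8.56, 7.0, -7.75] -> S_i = Random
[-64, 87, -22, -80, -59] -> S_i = Random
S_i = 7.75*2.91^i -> [7.75, 22.55, 65.63, 190.98, 555.74]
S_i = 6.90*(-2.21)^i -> [6.9, -15.25, 33.7, -74.48, 164.6]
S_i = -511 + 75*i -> [-511, -436, -361, -286, -211]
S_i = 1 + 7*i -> [1, 8, 15, 22, 29]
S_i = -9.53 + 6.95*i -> [-9.53, -2.58, 4.37, 11.32, 18.27]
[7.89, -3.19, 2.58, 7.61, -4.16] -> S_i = Random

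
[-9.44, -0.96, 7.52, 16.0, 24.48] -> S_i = -9.44 + 8.48*i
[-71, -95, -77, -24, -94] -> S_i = Random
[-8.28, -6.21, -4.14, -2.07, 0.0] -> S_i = -8.28 + 2.07*i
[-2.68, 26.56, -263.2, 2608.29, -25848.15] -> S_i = -2.68*(-9.91)^i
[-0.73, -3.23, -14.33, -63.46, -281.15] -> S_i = -0.73*4.43^i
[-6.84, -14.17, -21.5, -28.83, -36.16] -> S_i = -6.84 + -7.33*i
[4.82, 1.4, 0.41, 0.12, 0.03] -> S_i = 4.82*0.29^i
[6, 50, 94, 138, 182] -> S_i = 6 + 44*i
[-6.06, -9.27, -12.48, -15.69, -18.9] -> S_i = -6.06 + -3.21*i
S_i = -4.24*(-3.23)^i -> [-4.24, 13.7, -44.24, 142.88, -461.5]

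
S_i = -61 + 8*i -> [-61, -53, -45, -37, -29]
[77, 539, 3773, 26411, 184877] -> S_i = 77*7^i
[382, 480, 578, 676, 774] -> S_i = 382 + 98*i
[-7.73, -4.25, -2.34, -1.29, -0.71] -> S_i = -7.73*0.55^i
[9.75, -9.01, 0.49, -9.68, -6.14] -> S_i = Random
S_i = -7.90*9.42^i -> [-7.9, -74.42, -701.02, -6603.59, -62205.77]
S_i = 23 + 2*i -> [23, 25, 27, 29, 31]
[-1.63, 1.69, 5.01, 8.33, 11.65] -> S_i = -1.63 + 3.32*i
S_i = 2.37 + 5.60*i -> [2.37, 7.97, 13.57, 19.17, 24.77]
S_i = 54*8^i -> [54, 432, 3456, 27648, 221184]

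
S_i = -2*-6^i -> [-2, 12, -72, 432, -2592]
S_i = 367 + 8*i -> [367, 375, 383, 391, 399]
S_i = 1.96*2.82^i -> [1.96, 5.53, 15.59, 43.95, 123.95]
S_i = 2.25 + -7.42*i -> [2.25, -5.17, -12.59, -20.01, -27.43]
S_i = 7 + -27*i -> [7, -20, -47, -74, -101]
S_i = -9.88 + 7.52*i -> [-9.88, -2.36, 5.16, 12.68, 20.2]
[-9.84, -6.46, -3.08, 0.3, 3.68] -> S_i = -9.84 + 3.38*i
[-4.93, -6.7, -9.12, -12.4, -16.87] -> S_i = -4.93*1.36^i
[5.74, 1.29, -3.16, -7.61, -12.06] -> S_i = 5.74 + -4.45*i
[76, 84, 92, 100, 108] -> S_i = 76 + 8*i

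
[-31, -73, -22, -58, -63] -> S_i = Random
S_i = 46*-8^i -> [46, -368, 2944, -23552, 188416]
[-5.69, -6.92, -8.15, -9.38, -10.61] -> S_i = -5.69 + -1.23*i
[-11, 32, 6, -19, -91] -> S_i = Random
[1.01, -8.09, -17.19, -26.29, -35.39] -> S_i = 1.01 + -9.10*i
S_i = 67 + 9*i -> [67, 76, 85, 94, 103]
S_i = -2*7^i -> [-2, -14, -98, -686, -4802]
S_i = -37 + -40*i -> [-37, -77, -117, -157, -197]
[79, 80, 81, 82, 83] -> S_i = 79 + 1*i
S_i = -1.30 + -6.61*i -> [-1.3, -7.91, -14.52, -21.13, -27.74]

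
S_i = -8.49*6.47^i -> [-8.49, -54.93, -355.4, -2299.43, -14877.32]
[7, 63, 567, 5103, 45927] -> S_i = 7*9^i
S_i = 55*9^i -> [55, 495, 4455, 40095, 360855]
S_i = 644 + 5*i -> [644, 649, 654, 659, 664]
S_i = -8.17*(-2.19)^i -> [-8.17, 17.89, -39.18, 85.81, -187.93]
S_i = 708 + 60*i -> [708, 768, 828, 888, 948]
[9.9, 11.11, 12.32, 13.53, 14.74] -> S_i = 9.90 + 1.21*i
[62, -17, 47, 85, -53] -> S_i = Random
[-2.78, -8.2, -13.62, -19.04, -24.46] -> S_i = -2.78 + -5.42*i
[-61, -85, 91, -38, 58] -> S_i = Random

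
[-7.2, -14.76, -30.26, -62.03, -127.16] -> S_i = -7.20*2.05^i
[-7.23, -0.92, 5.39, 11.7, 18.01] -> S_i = -7.23 + 6.31*i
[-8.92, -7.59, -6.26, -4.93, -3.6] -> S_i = -8.92 + 1.33*i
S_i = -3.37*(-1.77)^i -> [-3.37, 5.96, -10.56, 18.69, -33.08]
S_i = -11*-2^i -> [-11, 22, -44, 88, -176]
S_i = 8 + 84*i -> [8, 92, 176, 260, 344]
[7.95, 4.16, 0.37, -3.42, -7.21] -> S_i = 7.95 + -3.79*i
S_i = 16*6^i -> [16, 96, 576, 3456, 20736]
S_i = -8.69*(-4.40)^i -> [-8.69, 38.24, -168.24, 740.25, -3257.1]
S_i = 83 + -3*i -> [83, 80, 77, 74, 71]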